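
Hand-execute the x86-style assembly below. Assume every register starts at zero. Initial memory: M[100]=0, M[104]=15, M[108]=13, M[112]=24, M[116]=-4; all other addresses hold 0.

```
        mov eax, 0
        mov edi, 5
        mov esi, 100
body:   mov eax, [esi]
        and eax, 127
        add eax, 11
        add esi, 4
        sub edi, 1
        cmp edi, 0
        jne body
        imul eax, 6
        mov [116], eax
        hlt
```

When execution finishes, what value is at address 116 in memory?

after mov eax, 0: eax=0
after mov edi, 5: edi=5
after mov esi, 100: esi=100
after mov eax, [esi]: eax=M[100]=0
after and eax, 127: eax=0&127=0
after add eax, 11: eax=0+11=11
after add esi, 4: esi=100+4=104
after sub edi, 1: edi=5-1=4
cmp edi, 0  (cmp 4,0)
jne body: taken
after mov eax, [esi]: eax=M[104]=15
after and eax, 127: eax=15&127=15
after add eax, 11: eax=15+11=26
after add esi, 4: esi=104+4=108
after sub edi, 1: edi=4-1=3
cmp edi, 0  (cmp 3,0)
jne body: taken
after mov eax, [esi]: eax=M[108]=13
after and eax, 127: eax=13&127=13
after add eax, 11: eax=13+11=24
after add esi, 4: esi=108+4=112
after sub edi, 1: edi=3-1=2
cmp edi, 0  (cmp 2,0)
jne body: taken
after mov eax, [esi]: eax=M[112]=24
after and eax, 127: eax=24&127=24
after add eax, 11: eax=24+11=35
after add esi, 4: esi=112+4=116
after sub edi, 1: edi=2-1=1
cmp edi, 0  (cmp 1,0)
jne body: taken
after mov eax, [esi]: eax=M[116]=-4
after and eax, 127: eax=(-4)&127=124
after add eax, 11: eax=124+11=135
after add esi, 4: esi=116+4=120
after sub edi, 1: edi=1-1=0
cmp edi, 0  (cmp 0,0)
jne body: not taken
after imul eax, 6: eax=135*6=810
mov [116], eax → M[116]=810
halt.

810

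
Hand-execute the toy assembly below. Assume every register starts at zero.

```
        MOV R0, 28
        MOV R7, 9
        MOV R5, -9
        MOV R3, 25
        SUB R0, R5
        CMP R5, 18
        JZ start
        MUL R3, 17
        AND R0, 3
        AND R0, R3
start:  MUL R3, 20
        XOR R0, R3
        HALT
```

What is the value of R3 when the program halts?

8500

MOV R0, 28 → R0=28
MOV R7, 9 → R7=9
MOV R5, -9 → R5=-9
MOV R3, 25 → R3=25
SUB R0, R5 → R0=28-(-9)=37
CMP R5, 18  (cmp -9,18)
JZ start: not taken
MUL R3, 17 → R3=25*17=425
AND R0, 3 → R0=37&3=1
AND R0, R3 → R0=1&425=1
MUL R3, 20 → R3=425*20=8500
XOR R0, R3 → R0=1^8500=8501
halt.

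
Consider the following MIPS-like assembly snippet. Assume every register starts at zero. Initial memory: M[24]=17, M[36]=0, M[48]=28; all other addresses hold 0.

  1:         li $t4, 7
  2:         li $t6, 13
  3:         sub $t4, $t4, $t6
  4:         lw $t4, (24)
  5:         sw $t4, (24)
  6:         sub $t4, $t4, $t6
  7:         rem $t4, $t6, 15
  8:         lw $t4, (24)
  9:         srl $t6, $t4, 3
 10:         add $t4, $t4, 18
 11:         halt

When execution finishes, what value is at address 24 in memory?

$t4=7
$t6=13
$t4=7-13=-6
$t4=M[24]=17
sw $t4, (24) → M[24]=17
$t4=17-13=4
$t4=13%15=13
$t4=M[24]=17
$t6=17>>3=2
$t4=17+18=35
halt.

17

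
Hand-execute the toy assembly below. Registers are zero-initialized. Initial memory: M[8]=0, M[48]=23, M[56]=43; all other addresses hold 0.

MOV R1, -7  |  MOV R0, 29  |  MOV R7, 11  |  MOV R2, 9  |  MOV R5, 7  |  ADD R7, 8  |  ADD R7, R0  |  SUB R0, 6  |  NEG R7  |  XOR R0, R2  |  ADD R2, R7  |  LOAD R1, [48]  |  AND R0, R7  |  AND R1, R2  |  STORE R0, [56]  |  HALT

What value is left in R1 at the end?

after MOV R1, -7: R1=-7
after MOV R0, 29: R0=29
after MOV R7, 11: R7=11
after MOV R2, 9: R2=9
after MOV R5, 7: R5=7
after ADD R7, 8: R7=11+8=19
after ADD R7, R0: R7=19+29=48
after SUB R0, 6: R0=29-6=23
after NEG R7: R7=-(48)=-48
after XOR R0, R2: R0=23^9=30
after ADD R2, R7: R2=9+(-48)=-39
after LOAD R1, [48]: R1=M[48]=23
after AND R0, R7: R0=30&(-48)=16
after AND R1, R2: R1=23&(-39)=17
STORE R0, [56] → M[56]=16
halt.

17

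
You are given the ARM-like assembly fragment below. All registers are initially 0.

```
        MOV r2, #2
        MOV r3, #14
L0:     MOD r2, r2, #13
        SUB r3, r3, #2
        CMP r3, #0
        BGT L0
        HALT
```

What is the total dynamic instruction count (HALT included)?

after MOV r2, #2: r2=2
after MOV r3, #14: r3=14
after MOD r2, r2, #13: r2=2%13=2
after SUB r3, r3, #2: r3=14-2=12
CMP r3, #0  (cmp 12,0)
BGT L0: taken
after MOD r2, r2, #13: r2=2%13=2
after SUB r3, r3, #2: r3=12-2=10
CMP r3, #0  (cmp 10,0)
BGT L0: taken
after MOD r2, r2, #13: r2=2%13=2
after SUB r3, r3, #2: r3=10-2=8
CMP r3, #0  (cmp 8,0)
BGT L0: taken
after MOD r2, r2, #13: r2=2%13=2
after SUB r3, r3, #2: r3=8-2=6
CMP r3, #0  (cmp 6,0)
BGT L0: taken
after MOD r2, r2, #13: r2=2%13=2
after SUB r3, r3, #2: r3=6-2=4
CMP r3, #0  (cmp 4,0)
BGT L0: taken
after MOD r2, r2, #13: r2=2%13=2
after SUB r3, r3, #2: r3=4-2=2
CMP r3, #0  (cmp 2,0)
BGT L0: taken
after MOD r2, r2, #13: r2=2%13=2
after SUB r3, r3, #2: r3=2-2=0
CMP r3, #0  (cmp 0,0)
BGT L0: not taken
halt.
Total executed instructions: 31.

31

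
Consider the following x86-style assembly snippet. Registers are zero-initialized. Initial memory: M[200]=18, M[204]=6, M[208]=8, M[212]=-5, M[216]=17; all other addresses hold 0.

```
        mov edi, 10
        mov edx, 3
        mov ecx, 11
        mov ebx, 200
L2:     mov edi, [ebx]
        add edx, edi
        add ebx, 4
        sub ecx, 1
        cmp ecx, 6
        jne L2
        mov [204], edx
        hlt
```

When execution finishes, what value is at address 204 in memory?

47

edi=10
edx=3
ecx=11
ebx=200
edi=M[200]=18
edx=3+18=21
ebx=200+4=204
ecx=11-1=10
cmp ecx, 6  (cmp 10,6)
jne L2: taken
edi=M[204]=6
edx=21+6=27
ebx=204+4=208
ecx=10-1=9
cmp ecx, 6  (cmp 9,6)
jne L2: taken
edi=M[208]=8
edx=27+8=35
ebx=208+4=212
ecx=9-1=8
cmp ecx, 6  (cmp 8,6)
jne L2: taken
edi=M[212]=-5
edx=35+(-5)=30
ebx=212+4=216
ecx=8-1=7
cmp ecx, 6  (cmp 7,6)
jne L2: taken
edi=M[216]=17
edx=30+17=47
ebx=216+4=220
ecx=7-1=6
cmp ecx, 6  (cmp 6,6)
jne L2: not taken
mov [204], edx → M[204]=47
halt.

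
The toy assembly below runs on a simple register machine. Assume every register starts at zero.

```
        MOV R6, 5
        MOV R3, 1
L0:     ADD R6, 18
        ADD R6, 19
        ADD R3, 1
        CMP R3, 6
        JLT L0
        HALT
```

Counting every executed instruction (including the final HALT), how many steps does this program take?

28

MOV R6, 5 → R6=5
MOV R3, 1 → R3=1
ADD R6, 18 → R6=5+18=23
ADD R6, 19 → R6=23+19=42
ADD R3, 1 → R3=1+1=2
CMP R3, 6  (cmp 2,6)
JLT L0: taken
ADD R6, 18 → R6=42+18=60
ADD R6, 19 → R6=60+19=79
ADD R3, 1 → R3=2+1=3
CMP R3, 6  (cmp 3,6)
JLT L0: taken
ADD R6, 18 → R6=79+18=97
ADD R6, 19 → R6=97+19=116
ADD R3, 1 → R3=3+1=4
CMP R3, 6  (cmp 4,6)
JLT L0: taken
ADD R6, 18 → R6=116+18=134
ADD R6, 19 → R6=134+19=153
ADD R3, 1 → R3=4+1=5
CMP R3, 6  (cmp 5,6)
JLT L0: taken
ADD R6, 18 → R6=153+18=171
ADD R6, 19 → R6=171+19=190
ADD R3, 1 → R3=5+1=6
CMP R3, 6  (cmp 6,6)
JLT L0: not taken
halt.
Total executed instructions: 28.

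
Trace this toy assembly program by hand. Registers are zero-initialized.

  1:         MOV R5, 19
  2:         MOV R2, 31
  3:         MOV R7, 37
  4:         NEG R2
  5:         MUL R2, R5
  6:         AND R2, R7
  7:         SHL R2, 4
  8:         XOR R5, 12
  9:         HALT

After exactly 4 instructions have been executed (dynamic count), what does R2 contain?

after MOV R5, 19: R5=19
after MOV R2, 31: R2=31
after MOV R7, 37: R7=37
after NEG R2: R2=-(31)=-31
After step 4: R2 = -31.

-31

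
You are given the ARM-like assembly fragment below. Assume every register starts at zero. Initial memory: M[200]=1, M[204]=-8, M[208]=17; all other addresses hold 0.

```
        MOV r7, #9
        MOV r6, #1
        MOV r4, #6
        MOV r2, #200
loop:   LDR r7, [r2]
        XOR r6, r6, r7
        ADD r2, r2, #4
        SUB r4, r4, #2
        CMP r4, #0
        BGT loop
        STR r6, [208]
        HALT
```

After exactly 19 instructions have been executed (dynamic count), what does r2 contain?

212

MOV r7, #9 → r7=9
MOV r6, #1 → r6=1
MOV r4, #6 → r4=6
MOV r2, #200 → r2=200
LDR r7, [r2] → r7=M[200]=1
XOR r6, r6, r7 → r6=1^1=0
ADD r2, r2, #4 → r2=200+4=204
SUB r4, r4, #2 → r4=6-2=4
CMP r4, #0  (cmp 4,0)
BGT loop: taken
LDR r7, [r2] → r7=M[204]=-8
XOR r6, r6, r7 → r6=0^(-8)=-8
ADD r2, r2, #4 → r2=204+4=208
SUB r4, r4, #2 → r4=4-2=2
CMP r4, #0  (cmp 2,0)
BGT loop: taken
LDR r7, [r2] → r7=M[208]=17
XOR r6, r6, r7 → r6=(-8)^17=-23
ADD r2, r2, #4 → r2=208+4=212
After step 19: r2 = 212.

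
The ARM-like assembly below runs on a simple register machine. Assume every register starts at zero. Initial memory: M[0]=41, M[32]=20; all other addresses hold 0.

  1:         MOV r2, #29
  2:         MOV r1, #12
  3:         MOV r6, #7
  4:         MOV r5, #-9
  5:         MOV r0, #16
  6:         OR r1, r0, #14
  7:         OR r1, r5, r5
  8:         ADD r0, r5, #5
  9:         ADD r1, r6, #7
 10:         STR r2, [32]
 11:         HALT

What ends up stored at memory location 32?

29

r2=29
r1=12
r6=7
r5=-9
r0=16
r1=16|14=30
r1=(-9)|(-9)=-9
r0=(-9)+5=-4
r1=7+7=14
STR r2, [32] → M[32]=29
halt.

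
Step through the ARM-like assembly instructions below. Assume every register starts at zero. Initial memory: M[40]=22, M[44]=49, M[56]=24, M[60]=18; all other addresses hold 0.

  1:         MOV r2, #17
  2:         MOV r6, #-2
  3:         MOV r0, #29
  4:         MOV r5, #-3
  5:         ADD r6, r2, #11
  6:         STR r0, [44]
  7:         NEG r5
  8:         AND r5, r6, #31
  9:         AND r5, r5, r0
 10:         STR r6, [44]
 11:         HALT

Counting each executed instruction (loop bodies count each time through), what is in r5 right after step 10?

28

r2=17
r6=-2
r0=29
r5=-3
r6=17+11=28
STR r0, [44] → M[44]=29
r5=-(-3)=3
r5=28&31=28
r5=28&29=28
STR r6, [44] → M[44]=28
After step 10: r5 = 28.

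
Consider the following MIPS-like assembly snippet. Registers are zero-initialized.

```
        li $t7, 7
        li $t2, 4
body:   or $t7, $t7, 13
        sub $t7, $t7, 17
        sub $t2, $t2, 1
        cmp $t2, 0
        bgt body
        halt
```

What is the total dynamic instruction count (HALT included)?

23

$t7=7
$t2=4
$t7=7|13=15
$t7=15-17=-2
$t2=4-1=3
cmp $t2, 0  (cmp 3,0)
bgt body: taken
$t7=(-2)|13=-1
$t7=(-1)-17=-18
$t2=3-1=2
cmp $t2, 0  (cmp 2,0)
bgt body: taken
$t7=(-18)|13=-17
$t7=(-17)-17=-34
$t2=2-1=1
cmp $t2, 0  (cmp 1,0)
bgt body: taken
$t7=(-34)|13=-33
$t7=(-33)-17=-50
$t2=1-1=0
cmp $t2, 0  (cmp 0,0)
bgt body: not taken
halt.
Total executed instructions: 23.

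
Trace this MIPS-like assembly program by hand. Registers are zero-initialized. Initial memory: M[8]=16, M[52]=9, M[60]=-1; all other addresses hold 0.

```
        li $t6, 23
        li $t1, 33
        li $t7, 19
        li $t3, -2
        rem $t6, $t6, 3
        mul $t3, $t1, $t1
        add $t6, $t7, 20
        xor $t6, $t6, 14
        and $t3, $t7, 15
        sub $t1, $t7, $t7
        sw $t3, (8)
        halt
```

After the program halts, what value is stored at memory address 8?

li $t6, 23 → $t6=23
li $t1, 33 → $t1=33
li $t7, 19 → $t7=19
li $t3, -2 → $t3=-2
rem $t6, $t6, 3 → $t6=23%3=2
mul $t3, $t1, $t1 → $t3=33*33=1089
add $t6, $t7, 20 → $t6=19+20=39
xor $t6, $t6, 14 → $t6=39^14=41
and $t3, $t7, 15 → $t3=19&15=3
sub $t1, $t7, $t7 → $t1=19-19=0
sw $t3, (8) → M[8]=3
halt.

3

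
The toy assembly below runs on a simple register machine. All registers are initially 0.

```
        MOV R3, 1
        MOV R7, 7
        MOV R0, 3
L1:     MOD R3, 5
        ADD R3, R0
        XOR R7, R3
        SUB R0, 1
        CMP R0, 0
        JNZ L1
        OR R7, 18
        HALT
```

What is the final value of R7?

23

MOV R3, 1 → R3=1
MOV R7, 7 → R7=7
MOV R0, 3 → R0=3
MOD R3, 5 → R3=1%5=1
ADD R3, R0 → R3=1+3=4
XOR R7, R3 → R7=7^4=3
SUB R0, 1 → R0=3-1=2
CMP R0, 0  (cmp 2,0)
JNZ L1: taken
MOD R3, 5 → R3=4%5=4
ADD R3, R0 → R3=4+2=6
XOR R7, R3 → R7=3^6=5
SUB R0, 1 → R0=2-1=1
CMP R0, 0  (cmp 1,0)
JNZ L1: taken
MOD R3, 5 → R3=6%5=1
ADD R3, R0 → R3=1+1=2
XOR R7, R3 → R7=5^2=7
SUB R0, 1 → R0=1-1=0
CMP R0, 0  (cmp 0,0)
JNZ L1: not taken
OR R7, 18 → R7=7|18=23
halt.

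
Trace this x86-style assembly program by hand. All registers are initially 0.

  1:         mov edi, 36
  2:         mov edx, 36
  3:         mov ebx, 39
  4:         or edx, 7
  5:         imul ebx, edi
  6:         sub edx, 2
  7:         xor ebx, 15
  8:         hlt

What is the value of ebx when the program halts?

1395

edi=36
edx=36
ebx=39
edx=36|7=39
ebx=39*36=1404
edx=39-2=37
ebx=1404^15=1395
halt.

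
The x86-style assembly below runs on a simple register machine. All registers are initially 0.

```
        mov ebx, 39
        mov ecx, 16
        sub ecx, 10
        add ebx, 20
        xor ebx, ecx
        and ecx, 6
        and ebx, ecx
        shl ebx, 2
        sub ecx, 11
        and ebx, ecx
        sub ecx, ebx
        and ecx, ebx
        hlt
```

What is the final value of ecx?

0

mov ebx, 39 → ebx=39
mov ecx, 16 → ecx=16
sub ecx, 10 → ecx=16-10=6
add ebx, 20 → ebx=39+20=59
xor ebx, ecx → ebx=59^6=61
and ecx, 6 → ecx=6&6=6
and ebx, ecx → ebx=61&6=4
shl ebx, 2 → ebx=4<<2=16
sub ecx, 11 → ecx=6-11=-5
and ebx, ecx → ebx=16&(-5)=16
sub ecx, ebx → ecx=(-5)-16=-21
and ecx, ebx → ecx=(-21)&16=0
halt.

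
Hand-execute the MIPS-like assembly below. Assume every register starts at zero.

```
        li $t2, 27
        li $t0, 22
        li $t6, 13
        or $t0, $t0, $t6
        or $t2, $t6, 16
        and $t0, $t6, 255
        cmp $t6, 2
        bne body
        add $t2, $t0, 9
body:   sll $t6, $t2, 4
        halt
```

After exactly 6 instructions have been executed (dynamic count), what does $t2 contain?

29

after li $t2, 27: $t2=27
after li $t0, 22: $t0=22
after li $t6, 13: $t6=13
after or $t0, $t0, $t6: $t0=22|13=31
after or $t2, $t6, 16: $t2=13|16=29
after and $t0, $t6, 255: $t0=13&255=13
After step 6: $t2 = 29.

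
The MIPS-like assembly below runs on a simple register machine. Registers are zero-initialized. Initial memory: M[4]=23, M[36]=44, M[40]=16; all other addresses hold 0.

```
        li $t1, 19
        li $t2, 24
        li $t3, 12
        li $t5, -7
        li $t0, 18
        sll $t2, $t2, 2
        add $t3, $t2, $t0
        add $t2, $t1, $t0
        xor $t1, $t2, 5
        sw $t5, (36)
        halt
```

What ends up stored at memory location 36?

li $t1, 19 → $t1=19
li $t2, 24 → $t2=24
li $t3, 12 → $t3=12
li $t5, -7 → $t5=-7
li $t0, 18 → $t0=18
sll $t2, $t2, 2 → $t2=24<<2=96
add $t3, $t2, $t0 → $t3=96+18=114
add $t2, $t1, $t0 → $t2=19+18=37
xor $t1, $t2, 5 → $t1=37^5=32
sw $t5, (36) → M[36]=-7
halt.

-7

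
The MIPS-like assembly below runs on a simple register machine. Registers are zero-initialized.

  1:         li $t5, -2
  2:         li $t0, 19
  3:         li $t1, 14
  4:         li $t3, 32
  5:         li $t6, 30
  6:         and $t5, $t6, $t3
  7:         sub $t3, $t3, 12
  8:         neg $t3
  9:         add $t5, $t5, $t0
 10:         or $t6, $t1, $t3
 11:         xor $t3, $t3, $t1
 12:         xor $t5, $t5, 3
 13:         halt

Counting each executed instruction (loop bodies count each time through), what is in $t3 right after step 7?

li $t5, -2 → $t5=-2
li $t0, 19 → $t0=19
li $t1, 14 → $t1=14
li $t3, 32 → $t3=32
li $t6, 30 → $t6=30
and $t5, $t6, $t3 → $t5=30&32=0
sub $t3, $t3, 12 → $t3=32-12=20
After step 7: $t3 = 20.

20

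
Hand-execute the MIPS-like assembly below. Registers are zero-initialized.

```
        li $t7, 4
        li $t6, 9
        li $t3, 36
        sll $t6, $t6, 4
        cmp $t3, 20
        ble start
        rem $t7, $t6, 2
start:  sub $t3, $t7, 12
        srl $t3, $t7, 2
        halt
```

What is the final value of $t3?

0

$t7=4
$t6=9
$t3=36
$t6=9<<4=144
cmp $t3, 20  (cmp 36,20)
ble start: not taken
$t7=144%2=0
$t3=0-12=-12
$t3=0>>2=0
halt.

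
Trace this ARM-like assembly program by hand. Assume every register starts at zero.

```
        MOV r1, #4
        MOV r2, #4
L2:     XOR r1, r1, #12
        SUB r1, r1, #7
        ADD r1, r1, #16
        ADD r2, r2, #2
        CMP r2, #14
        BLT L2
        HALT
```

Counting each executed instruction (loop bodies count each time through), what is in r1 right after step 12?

38

MOV r1, #4 → r1=4
MOV r2, #4 → r2=4
XOR r1, r1, #12 → r1=4^12=8
SUB r1, r1, #7 → r1=8-7=1
ADD r1, r1, #16 → r1=1+16=17
ADD r2, r2, #2 → r2=4+2=6
CMP r2, #14  (cmp 6,14)
BLT L2: taken
XOR r1, r1, #12 → r1=17^12=29
SUB r1, r1, #7 → r1=29-7=22
ADD r1, r1, #16 → r1=22+16=38
ADD r2, r2, #2 → r2=6+2=8
After step 12: r1 = 38.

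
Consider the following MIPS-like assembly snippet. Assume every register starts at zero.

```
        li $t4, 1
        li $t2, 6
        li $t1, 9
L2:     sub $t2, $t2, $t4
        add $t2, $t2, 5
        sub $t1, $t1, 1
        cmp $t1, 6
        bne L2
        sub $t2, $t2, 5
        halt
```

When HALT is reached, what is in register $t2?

after li $t4, 1: $t4=1
after li $t2, 6: $t2=6
after li $t1, 9: $t1=9
after sub $t2, $t2, $t4: $t2=6-1=5
after add $t2, $t2, 5: $t2=5+5=10
after sub $t1, $t1, 1: $t1=9-1=8
cmp $t1, 6  (cmp 8,6)
bne L2: taken
after sub $t2, $t2, $t4: $t2=10-1=9
after add $t2, $t2, 5: $t2=9+5=14
after sub $t1, $t1, 1: $t1=8-1=7
cmp $t1, 6  (cmp 7,6)
bne L2: taken
after sub $t2, $t2, $t4: $t2=14-1=13
after add $t2, $t2, 5: $t2=13+5=18
after sub $t1, $t1, 1: $t1=7-1=6
cmp $t1, 6  (cmp 6,6)
bne L2: not taken
after sub $t2, $t2, 5: $t2=18-5=13
halt.

13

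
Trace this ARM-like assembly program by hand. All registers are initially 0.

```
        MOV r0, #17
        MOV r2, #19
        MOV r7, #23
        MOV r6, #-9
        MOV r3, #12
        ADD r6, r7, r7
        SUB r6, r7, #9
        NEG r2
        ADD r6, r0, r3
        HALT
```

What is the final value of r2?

MOV r0, #17 → r0=17
MOV r2, #19 → r2=19
MOV r7, #23 → r7=23
MOV r6, #-9 → r6=-9
MOV r3, #12 → r3=12
ADD r6, r7, r7 → r6=23+23=46
SUB r6, r7, #9 → r6=23-9=14
NEG r2 → r2=-(19)=-19
ADD r6, r0, r3 → r6=17+12=29
halt.

-19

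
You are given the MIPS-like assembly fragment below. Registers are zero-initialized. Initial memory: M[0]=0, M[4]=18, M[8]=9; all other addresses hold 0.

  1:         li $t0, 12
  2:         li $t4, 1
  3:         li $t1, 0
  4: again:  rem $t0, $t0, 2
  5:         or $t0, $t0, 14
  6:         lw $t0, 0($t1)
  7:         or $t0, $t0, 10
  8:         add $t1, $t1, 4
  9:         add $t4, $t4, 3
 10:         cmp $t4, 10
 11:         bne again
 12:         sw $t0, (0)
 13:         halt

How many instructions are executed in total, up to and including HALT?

29

after li $t0, 12: $t0=12
after li $t4, 1: $t4=1
after li $t1, 0: $t1=0
after rem $t0, $t0, 2: $t0=12%2=0
after or $t0, $t0, 14: $t0=0|14=14
after lw $t0, 0($t1): $t0=M[0]=0
after or $t0, $t0, 10: $t0=0|10=10
after add $t1, $t1, 4: $t1=0+4=4
after add $t4, $t4, 3: $t4=1+3=4
cmp $t4, 10  (cmp 4,10)
bne again: taken
after rem $t0, $t0, 2: $t0=10%2=0
after or $t0, $t0, 14: $t0=0|14=14
after lw $t0, 0($t1): $t0=M[4]=18
after or $t0, $t0, 10: $t0=18|10=26
after add $t1, $t1, 4: $t1=4+4=8
after add $t4, $t4, 3: $t4=4+3=7
cmp $t4, 10  (cmp 7,10)
bne again: taken
after rem $t0, $t0, 2: $t0=26%2=0
after or $t0, $t0, 14: $t0=0|14=14
after lw $t0, 0($t1): $t0=M[8]=9
after or $t0, $t0, 10: $t0=9|10=11
after add $t1, $t1, 4: $t1=8+4=12
after add $t4, $t4, 3: $t4=7+3=10
cmp $t4, 10  (cmp 10,10)
bne again: not taken
sw $t0, (0) → M[0]=11
halt.
Total executed instructions: 29.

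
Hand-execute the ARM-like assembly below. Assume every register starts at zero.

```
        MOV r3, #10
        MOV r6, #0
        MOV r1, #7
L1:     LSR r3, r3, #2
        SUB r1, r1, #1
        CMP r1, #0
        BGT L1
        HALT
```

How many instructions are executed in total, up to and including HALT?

32

MOV r3, #10 → r3=10
MOV r6, #0 → r6=0
MOV r1, #7 → r1=7
LSR r3, r3, #2 → r3=10>>2=2
SUB r1, r1, #1 → r1=7-1=6
CMP r1, #0  (cmp 6,0)
BGT L1: taken
LSR r3, r3, #2 → r3=2>>2=0
SUB r1, r1, #1 → r1=6-1=5
CMP r1, #0  (cmp 5,0)
BGT L1: taken
LSR r3, r3, #2 → r3=0>>2=0
SUB r1, r1, #1 → r1=5-1=4
CMP r1, #0  (cmp 4,0)
BGT L1: taken
LSR r3, r3, #2 → r3=0>>2=0
SUB r1, r1, #1 → r1=4-1=3
CMP r1, #0  (cmp 3,0)
BGT L1: taken
LSR r3, r3, #2 → r3=0>>2=0
SUB r1, r1, #1 → r1=3-1=2
CMP r1, #0  (cmp 2,0)
BGT L1: taken
LSR r3, r3, #2 → r3=0>>2=0
SUB r1, r1, #1 → r1=2-1=1
CMP r1, #0  (cmp 1,0)
BGT L1: taken
LSR r3, r3, #2 → r3=0>>2=0
SUB r1, r1, #1 → r1=1-1=0
CMP r1, #0  (cmp 0,0)
BGT L1: not taken
halt.
Total executed instructions: 32.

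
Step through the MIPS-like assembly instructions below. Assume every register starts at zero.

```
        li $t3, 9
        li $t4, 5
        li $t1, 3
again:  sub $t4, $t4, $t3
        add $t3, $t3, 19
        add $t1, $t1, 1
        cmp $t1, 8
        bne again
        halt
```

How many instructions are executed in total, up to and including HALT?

$t3=9
$t4=5
$t1=3
$t4=5-9=-4
$t3=9+19=28
$t1=3+1=4
cmp $t1, 8  (cmp 4,8)
bne again: taken
$t4=(-4)-28=-32
$t3=28+19=47
$t1=4+1=5
cmp $t1, 8  (cmp 5,8)
bne again: taken
$t4=(-32)-47=-79
$t3=47+19=66
$t1=5+1=6
cmp $t1, 8  (cmp 6,8)
bne again: taken
$t4=(-79)-66=-145
$t3=66+19=85
$t1=6+1=7
cmp $t1, 8  (cmp 7,8)
bne again: taken
$t4=(-145)-85=-230
$t3=85+19=104
$t1=7+1=8
cmp $t1, 8  (cmp 8,8)
bne again: not taken
halt.
Total executed instructions: 29.

29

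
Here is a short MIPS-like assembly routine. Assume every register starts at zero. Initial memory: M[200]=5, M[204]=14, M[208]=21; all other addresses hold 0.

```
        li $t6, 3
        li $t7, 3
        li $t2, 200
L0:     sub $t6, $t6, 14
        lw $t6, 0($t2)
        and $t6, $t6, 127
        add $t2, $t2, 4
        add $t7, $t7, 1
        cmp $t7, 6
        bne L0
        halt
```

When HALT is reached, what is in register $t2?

li $t6, 3 → $t6=3
li $t7, 3 → $t7=3
li $t2, 200 → $t2=200
sub $t6, $t6, 14 → $t6=3-14=-11
lw $t6, 0($t2) → $t6=M[200]=5
and $t6, $t6, 127 → $t6=5&127=5
add $t2, $t2, 4 → $t2=200+4=204
add $t7, $t7, 1 → $t7=3+1=4
cmp $t7, 6  (cmp 4,6)
bne L0: taken
sub $t6, $t6, 14 → $t6=5-14=-9
lw $t6, 0($t2) → $t6=M[204]=14
and $t6, $t6, 127 → $t6=14&127=14
add $t2, $t2, 4 → $t2=204+4=208
add $t7, $t7, 1 → $t7=4+1=5
cmp $t7, 6  (cmp 5,6)
bne L0: taken
sub $t6, $t6, 14 → $t6=14-14=0
lw $t6, 0($t2) → $t6=M[208]=21
and $t6, $t6, 127 → $t6=21&127=21
add $t2, $t2, 4 → $t2=208+4=212
add $t7, $t7, 1 → $t7=5+1=6
cmp $t7, 6  (cmp 6,6)
bne L0: not taken
halt.

212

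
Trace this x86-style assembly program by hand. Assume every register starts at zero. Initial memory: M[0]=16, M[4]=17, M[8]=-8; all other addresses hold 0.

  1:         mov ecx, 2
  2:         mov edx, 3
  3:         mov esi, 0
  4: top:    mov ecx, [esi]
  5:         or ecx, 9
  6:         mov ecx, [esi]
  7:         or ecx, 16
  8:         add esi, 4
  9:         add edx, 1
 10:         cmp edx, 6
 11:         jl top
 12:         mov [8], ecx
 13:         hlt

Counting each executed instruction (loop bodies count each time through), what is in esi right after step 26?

12

after mov ecx, 2: ecx=2
after mov edx, 3: edx=3
after mov esi, 0: esi=0
after mov ecx, [esi]: ecx=M[0]=16
after or ecx, 9: ecx=16|9=25
after mov ecx, [esi]: ecx=M[0]=16
after or ecx, 16: ecx=16|16=16
after add esi, 4: esi=0+4=4
after add edx, 1: edx=3+1=4
cmp edx, 6  (cmp 4,6)
jl top: taken
after mov ecx, [esi]: ecx=M[4]=17
after or ecx, 9: ecx=17|9=25
after mov ecx, [esi]: ecx=M[4]=17
after or ecx, 16: ecx=17|16=17
after add esi, 4: esi=4+4=8
after add edx, 1: edx=4+1=5
cmp edx, 6  (cmp 5,6)
jl top: taken
after mov ecx, [esi]: ecx=M[8]=-8
after or ecx, 9: ecx=(-8)|9=-7
after mov ecx, [esi]: ecx=M[8]=-8
after or ecx, 16: ecx=(-8)|16=-8
after add esi, 4: esi=8+4=12
after add edx, 1: edx=5+1=6
cmp edx, 6  (cmp 6,6)
After step 26: esi = 12.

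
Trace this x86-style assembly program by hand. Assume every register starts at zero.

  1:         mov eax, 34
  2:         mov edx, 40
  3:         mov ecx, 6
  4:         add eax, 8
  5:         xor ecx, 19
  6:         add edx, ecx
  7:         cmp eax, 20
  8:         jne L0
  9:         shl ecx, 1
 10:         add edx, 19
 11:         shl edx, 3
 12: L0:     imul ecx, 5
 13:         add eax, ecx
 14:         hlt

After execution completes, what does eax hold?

147

mov eax, 34 → eax=34
mov edx, 40 → edx=40
mov ecx, 6 → ecx=6
add eax, 8 → eax=34+8=42
xor ecx, 19 → ecx=6^19=21
add edx, ecx → edx=40+21=61
cmp eax, 20  (cmp 42,20)
jne L0: taken
imul ecx, 5 → ecx=21*5=105
add eax, ecx → eax=42+105=147
halt.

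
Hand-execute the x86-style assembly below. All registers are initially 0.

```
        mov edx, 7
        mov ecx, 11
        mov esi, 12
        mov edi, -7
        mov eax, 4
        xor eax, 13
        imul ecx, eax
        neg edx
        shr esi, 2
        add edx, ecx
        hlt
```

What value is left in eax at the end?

9

edx=7
ecx=11
esi=12
edi=-7
eax=4
eax=4^13=9
ecx=11*9=99
edx=-(7)=-7
esi=12>>2=3
edx=(-7)+99=92
halt.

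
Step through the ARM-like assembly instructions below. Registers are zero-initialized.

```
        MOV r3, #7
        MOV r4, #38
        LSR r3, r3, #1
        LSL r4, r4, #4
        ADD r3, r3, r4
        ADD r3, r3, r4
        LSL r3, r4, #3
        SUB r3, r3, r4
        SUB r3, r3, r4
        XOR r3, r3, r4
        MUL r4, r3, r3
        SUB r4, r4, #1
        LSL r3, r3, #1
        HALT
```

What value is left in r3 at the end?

6208

r3=7
r4=38
r3=7>>1=3
r4=38<<4=608
r3=3+608=611
r3=611+608=1219
r3=608<<3=4864
r3=4864-608=4256
r3=4256-608=3648
r3=3648^608=3104
r4=3104*3104=9634816
r4=9634816-1=9634815
r3=3104<<1=6208
halt.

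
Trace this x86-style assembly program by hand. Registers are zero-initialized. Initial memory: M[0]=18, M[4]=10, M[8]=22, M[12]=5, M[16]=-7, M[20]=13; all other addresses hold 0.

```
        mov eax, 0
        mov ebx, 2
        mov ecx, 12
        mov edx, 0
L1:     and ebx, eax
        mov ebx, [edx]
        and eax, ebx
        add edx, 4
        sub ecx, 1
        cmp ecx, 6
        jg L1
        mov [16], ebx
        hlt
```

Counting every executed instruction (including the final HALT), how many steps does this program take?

eax=0
ebx=2
ecx=12
edx=0
ebx=2&0=0
ebx=M[0]=18
eax=0&18=0
edx=0+4=4
ecx=12-1=11
cmp ecx, 6  (cmp 11,6)
jg L1: taken
ebx=18&0=0
ebx=M[4]=10
eax=0&10=0
edx=4+4=8
ecx=11-1=10
cmp ecx, 6  (cmp 10,6)
jg L1: taken
ebx=10&0=0
ebx=M[8]=22
eax=0&22=0
edx=8+4=12
ecx=10-1=9
cmp ecx, 6  (cmp 9,6)
jg L1: taken
ebx=22&0=0
ebx=M[12]=5
eax=0&5=0
edx=12+4=16
ecx=9-1=8
cmp ecx, 6  (cmp 8,6)
jg L1: taken
ebx=5&0=0
ebx=M[16]=-7
eax=0&(-7)=0
edx=16+4=20
ecx=8-1=7
cmp ecx, 6  (cmp 7,6)
jg L1: taken
ebx=(-7)&0=0
ebx=M[20]=13
eax=0&13=0
edx=20+4=24
ecx=7-1=6
cmp ecx, 6  (cmp 6,6)
jg L1: not taken
mov [16], ebx → M[16]=13
halt.
Total executed instructions: 48.

48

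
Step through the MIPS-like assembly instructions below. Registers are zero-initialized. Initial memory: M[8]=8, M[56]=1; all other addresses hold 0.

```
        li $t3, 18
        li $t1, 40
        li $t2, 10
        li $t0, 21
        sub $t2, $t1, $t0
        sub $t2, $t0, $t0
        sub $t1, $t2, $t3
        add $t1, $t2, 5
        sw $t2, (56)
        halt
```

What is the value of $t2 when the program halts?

0

after li $t3, 18: $t3=18
after li $t1, 40: $t1=40
after li $t2, 10: $t2=10
after li $t0, 21: $t0=21
after sub $t2, $t1, $t0: $t2=40-21=19
after sub $t2, $t0, $t0: $t2=21-21=0
after sub $t1, $t2, $t3: $t1=0-18=-18
after add $t1, $t2, 5: $t1=0+5=5
sw $t2, (56) → M[56]=0
halt.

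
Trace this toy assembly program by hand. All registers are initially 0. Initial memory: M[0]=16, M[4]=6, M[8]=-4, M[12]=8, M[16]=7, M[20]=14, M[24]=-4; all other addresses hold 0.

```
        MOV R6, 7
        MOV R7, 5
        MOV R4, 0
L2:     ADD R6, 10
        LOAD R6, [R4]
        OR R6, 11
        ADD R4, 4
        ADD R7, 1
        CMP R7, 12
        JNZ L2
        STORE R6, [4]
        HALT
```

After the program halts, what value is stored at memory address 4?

-1

MOV R6, 7 → R6=7
MOV R7, 5 → R7=5
MOV R4, 0 → R4=0
ADD R6, 10 → R6=7+10=17
LOAD R6, [R4] → R6=M[0]=16
OR R6, 11 → R6=16|11=27
ADD R4, 4 → R4=0+4=4
ADD R7, 1 → R7=5+1=6
CMP R7, 12  (cmp 6,12)
JNZ L2: taken
ADD R6, 10 → R6=27+10=37
LOAD R6, [R4] → R6=M[4]=6
OR R6, 11 → R6=6|11=15
ADD R4, 4 → R4=4+4=8
ADD R7, 1 → R7=6+1=7
CMP R7, 12  (cmp 7,12)
JNZ L2: taken
ADD R6, 10 → R6=15+10=25
LOAD R6, [R4] → R6=M[8]=-4
OR R6, 11 → R6=(-4)|11=-1
ADD R4, 4 → R4=8+4=12
ADD R7, 1 → R7=7+1=8
CMP R7, 12  (cmp 8,12)
JNZ L2: taken
ADD R6, 10 → R6=(-1)+10=9
LOAD R6, [R4] → R6=M[12]=8
OR R6, 11 → R6=8|11=11
ADD R4, 4 → R4=12+4=16
ADD R7, 1 → R7=8+1=9
CMP R7, 12  (cmp 9,12)
JNZ L2: taken
ADD R6, 10 → R6=11+10=21
LOAD R6, [R4] → R6=M[16]=7
OR R6, 11 → R6=7|11=15
ADD R4, 4 → R4=16+4=20
ADD R7, 1 → R7=9+1=10
CMP R7, 12  (cmp 10,12)
JNZ L2: taken
ADD R6, 10 → R6=15+10=25
LOAD R6, [R4] → R6=M[20]=14
OR R6, 11 → R6=14|11=15
ADD R4, 4 → R4=20+4=24
ADD R7, 1 → R7=10+1=11
CMP R7, 12  (cmp 11,12)
JNZ L2: taken
ADD R6, 10 → R6=15+10=25
LOAD R6, [R4] → R6=M[24]=-4
OR R6, 11 → R6=(-4)|11=-1
ADD R4, 4 → R4=24+4=28
ADD R7, 1 → R7=11+1=12
CMP R7, 12  (cmp 12,12)
JNZ L2: not taken
STORE R6, [4] → M[4]=-1
halt.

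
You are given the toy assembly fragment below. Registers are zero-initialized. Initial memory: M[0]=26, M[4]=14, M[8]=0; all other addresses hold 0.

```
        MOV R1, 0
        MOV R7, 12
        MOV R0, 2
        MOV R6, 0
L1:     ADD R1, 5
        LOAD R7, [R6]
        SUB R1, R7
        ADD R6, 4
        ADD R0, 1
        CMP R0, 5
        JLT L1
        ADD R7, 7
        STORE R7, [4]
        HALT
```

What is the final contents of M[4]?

7

MOV R1, 0 → R1=0
MOV R7, 12 → R7=12
MOV R0, 2 → R0=2
MOV R6, 0 → R6=0
ADD R1, 5 → R1=0+5=5
LOAD R7, [R6] → R7=M[0]=26
SUB R1, R7 → R1=5-26=-21
ADD R6, 4 → R6=0+4=4
ADD R0, 1 → R0=2+1=3
CMP R0, 5  (cmp 3,5)
JLT L1: taken
ADD R1, 5 → R1=(-21)+5=-16
LOAD R7, [R6] → R7=M[4]=14
SUB R1, R7 → R1=(-16)-14=-30
ADD R6, 4 → R6=4+4=8
ADD R0, 1 → R0=3+1=4
CMP R0, 5  (cmp 4,5)
JLT L1: taken
ADD R1, 5 → R1=(-30)+5=-25
LOAD R7, [R6] → R7=M[8]=0
SUB R1, R7 → R1=(-25)-0=-25
ADD R6, 4 → R6=8+4=12
ADD R0, 1 → R0=4+1=5
CMP R0, 5  (cmp 5,5)
JLT L1: not taken
ADD R7, 7 → R7=0+7=7
STORE R7, [4] → M[4]=7
halt.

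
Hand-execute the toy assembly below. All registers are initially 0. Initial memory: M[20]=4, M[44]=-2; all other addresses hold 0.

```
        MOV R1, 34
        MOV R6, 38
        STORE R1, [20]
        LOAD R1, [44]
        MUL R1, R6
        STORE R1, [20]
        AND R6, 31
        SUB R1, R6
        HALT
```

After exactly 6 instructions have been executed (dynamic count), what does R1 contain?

MOV R1, 34 → R1=34
MOV R6, 38 → R6=38
STORE R1, [20] → M[20]=34
LOAD R1, [44] → R1=M[44]=-2
MUL R1, R6 → R1=(-2)*38=-76
STORE R1, [20] → M[20]=-76
After step 6: R1 = -76.

-76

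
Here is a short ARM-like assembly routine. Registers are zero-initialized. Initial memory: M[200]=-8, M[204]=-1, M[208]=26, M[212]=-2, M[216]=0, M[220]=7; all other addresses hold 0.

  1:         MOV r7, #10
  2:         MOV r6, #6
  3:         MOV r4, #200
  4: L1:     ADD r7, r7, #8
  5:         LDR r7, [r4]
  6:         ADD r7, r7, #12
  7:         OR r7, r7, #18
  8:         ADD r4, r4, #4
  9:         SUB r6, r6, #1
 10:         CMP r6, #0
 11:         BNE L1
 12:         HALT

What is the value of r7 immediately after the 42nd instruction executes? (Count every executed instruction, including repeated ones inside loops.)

30

MOV r7, #10 → r7=10
MOV r6, #6 → r6=6
MOV r4, #200 → r4=200
ADD r7, r7, #8 → r7=10+8=18
LDR r7, [r4] → r7=M[200]=-8
ADD r7, r7, #12 → r7=(-8)+12=4
OR r7, r7, #18 → r7=4|18=22
ADD r4, r4, #4 → r4=200+4=204
SUB r6, r6, #1 → r6=6-1=5
CMP r6, #0  (cmp 5,0)
BNE L1: taken
ADD r7, r7, #8 → r7=22+8=30
LDR r7, [r4] → r7=M[204]=-1
ADD r7, r7, #12 → r7=(-1)+12=11
OR r7, r7, #18 → r7=11|18=27
ADD r4, r4, #4 → r4=204+4=208
SUB r6, r6, #1 → r6=5-1=4
CMP r6, #0  (cmp 4,0)
BNE L1: taken
ADD r7, r7, #8 → r7=27+8=35
LDR r7, [r4] → r7=M[208]=26
ADD r7, r7, #12 → r7=26+12=38
OR r7, r7, #18 → r7=38|18=54
ADD r4, r4, #4 → r4=208+4=212
SUB r6, r6, #1 → r6=4-1=3
CMP r6, #0  (cmp 3,0)
BNE L1: taken
ADD r7, r7, #8 → r7=54+8=62
LDR r7, [r4] → r7=M[212]=-2
ADD r7, r7, #12 → r7=(-2)+12=10
OR r7, r7, #18 → r7=10|18=26
ADD r4, r4, #4 → r4=212+4=216
SUB r6, r6, #1 → r6=3-1=2
CMP r6, #0  (cmp 2,0)
BNE L1: taken
ADD r7, r7, #8 → r7=26+8=34
LDR r7, [r4] → r7=M[216]=0
ADD r7, r7, #12 → r7=0+12=12
OR r7, r7, #18 → r7=12|18=30
ADD r4, r4, #4 → r4=216+4=220
SUB r6, r6, #1 → r6=2-1=1
CMP r6, #0  (cmp 1,0)
After step 42: r7 = 30.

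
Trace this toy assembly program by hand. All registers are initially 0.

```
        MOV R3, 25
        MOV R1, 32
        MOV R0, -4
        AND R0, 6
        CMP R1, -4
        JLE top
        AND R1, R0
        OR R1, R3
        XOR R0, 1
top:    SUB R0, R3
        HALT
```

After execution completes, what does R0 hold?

after MOV R3, 25: R3=25
after MOV R1, 32: R1=32
after MOV R0, -4: R0=-4
after AND R0, 6: R0=(-4)&6=4
CMP R1, -4  (cmp 32,-4)
JLE top: not taken
after AND R1, R0: R1=32&4=0
after OR R1, R3: R1=0|25=25
after XOR R0, 1: R0=4^1=5
after SUB R0, R3: R0=5-25=-20
halt.

-20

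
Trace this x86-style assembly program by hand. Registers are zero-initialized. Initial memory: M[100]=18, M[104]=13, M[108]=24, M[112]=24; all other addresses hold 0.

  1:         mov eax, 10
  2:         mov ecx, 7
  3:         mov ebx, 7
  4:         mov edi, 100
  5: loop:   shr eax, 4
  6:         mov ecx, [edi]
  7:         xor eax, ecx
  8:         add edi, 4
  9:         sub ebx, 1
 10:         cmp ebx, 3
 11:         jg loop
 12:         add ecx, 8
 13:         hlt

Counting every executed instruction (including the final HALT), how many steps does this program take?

34

mov eax, 10 → eax=10
mov ecx, 7 → ecx=7
mov ebx, 7 → ebx=7
mov edi, 100 → edi=100
shr eax, 4 → eax=10>>4=0
mov ecx, [edi] → ecx=M[100]=18
xor eax, ecx → eax=0^18=18
add edi, 4 → edi=100+4=104
sub ebx, 1 → ebx=7-1=6
cmp ebx, 3  (cmp 6,3)
jg loop: taken
shr eax, 4 → eax=18>>4=1
mov ecx, [edi] → ecx=M[104]=13
xor eax, ecx → eax=1^13=12
add edi, 4 → edi=104+4=108
sub ebx, 1 → ebx=6-1=5
cmp ebx, 3  (cmp 5,3)
jg loop: taken
shr eax, 4 → eax=12>>4=0
mov ecx, [edi] → ecx=M[108]=24
xor eax, ecx → eax=0^24=24
add edi, 4 → edi=108+4=112
sub ebx, 1 → ebx=5-1=4
cmp ebx, 3  (cmp 4,3)
jg loop: taken
shr eax, 4 → eax=24>>4=1
mov ecx, [edi] → ecx=M[112]=24
xor eax, ecx → eax=1^24=25
add edi, 4 → edi=112+4=116
sub ebx, 1 → ebx=4-1=3
cmp ebx, 3  (cmp 3,3)
jg loop: not taken
add ecx, 8 → ecx=24+8=32
halt.
Total executed instructions: 34.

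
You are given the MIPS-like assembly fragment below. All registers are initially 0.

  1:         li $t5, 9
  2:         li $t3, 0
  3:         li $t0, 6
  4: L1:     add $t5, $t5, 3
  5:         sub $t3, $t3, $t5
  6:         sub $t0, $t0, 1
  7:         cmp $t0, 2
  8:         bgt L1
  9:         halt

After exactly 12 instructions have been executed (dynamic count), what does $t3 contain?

-27

after li $t5, 9: $t5=9
after li $t3, 0: $t3=0
after li $t0, 6: $t0=6
after add $t5, $t5, 3: $t5=9+3=12
after sub $t3, $t3, $t5: $t3=0-12=-12
after sub $t0, $t0, 1: $t0=6-1=5
cmp $t0, 2  (cmp 5,2)
bgt L1: taken
after add $t5, $t5, 3: $t5=12+3=15
after sub $t3, $t3, $t5: $t3=(-12)-15=-27
after sub $t0, $t0, 1: $t0=5-1=4
cmp $t0, 2  (cmp 4,2)
After step 12: $t3 = -27.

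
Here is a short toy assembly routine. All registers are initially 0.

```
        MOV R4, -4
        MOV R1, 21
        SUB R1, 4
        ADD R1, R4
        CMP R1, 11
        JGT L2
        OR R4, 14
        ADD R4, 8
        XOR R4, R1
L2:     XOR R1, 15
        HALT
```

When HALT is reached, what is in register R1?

MOV R4, -4 → R4=-4
MOV R1, 21 → R1=21
SUB R1, 4 → R1=21-4=17
ADD R1, R4 → R1=17+(-4)=13
CMP R1, 11  (cmp 13,11)
JGT L2: taken
XOR R1, 15 → R1=13^15=2
halt.

2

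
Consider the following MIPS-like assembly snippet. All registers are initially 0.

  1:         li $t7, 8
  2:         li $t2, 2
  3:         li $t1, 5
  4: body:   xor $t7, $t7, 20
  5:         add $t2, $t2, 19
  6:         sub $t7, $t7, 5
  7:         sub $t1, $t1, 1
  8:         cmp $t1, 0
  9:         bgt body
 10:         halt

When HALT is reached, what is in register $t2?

97

$t7=8
$t2=2
$t1=5
$t7=8^20=28
$t2=2+19=21
$t7=28-5=23
$t1=5-1=4
cmp $t1, 0  (cmp 4,0)
bgt body: taken
$t7=23^20=3
$t2=21+19=40
$t7=3-5=-2
$t1=4-1=3
cmp $t1, 0  (cmp 3,0)
bgt body: taken
$t7=(-2)^20=-22
$t2=40+19=59
$t7=(-22)-5=-27
$t1=3-1=2
cmp $t1, 0  (cmp 2,0)
bgt body: taken
$t7=(-27)^20=-15
$t2=59+19=78
$t7=(-15)-5=-20
$t1=2-1=1
cmp $t1, 0  (cmp 1,0)
bgt body: taken
$t7=(-20)^20=-8
$t2=78+19=97
$t7=(-8)-5=-13
$t1=1-1=0
cmp $t1, 0  (cmp 0,0)
bgt body: not taken
halt.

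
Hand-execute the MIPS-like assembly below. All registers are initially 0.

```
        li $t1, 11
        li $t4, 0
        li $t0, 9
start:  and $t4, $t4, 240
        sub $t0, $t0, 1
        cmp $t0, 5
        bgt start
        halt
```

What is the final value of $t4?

after li $t1, 11: $t1=11
after li $t4, 0: $t4=0
after li $t0, 9: $t0=9
after and $t4, $t4, 240: $t4=0&240=0
after sub $t0, $t0, 1: $t0=9-1=8
cmp $t0, 5  (cmp 8,5)
bgt start: taken
after and $t4, $t4, 240: $t4=0&240=0
after sub $t0, $t0, 1: $t0=8-1=7
cmp $t0, 5  (cmp 7,5)
bgt start: taken
after and $t4, $t4, 240: $t4=0&240=0
after sub $t0, $t0, 1: $t0=7-1=6
cmp $t0, 5  (cmp 6,5)
bgt start: taken
after and $t4, $t4, 240: $t4=0&240=0
after sub $t0, $t0, 1: $t0=6-1=5
cmp $t0, 5  (cmp 5,5)
bgt start: not taken
halt.

0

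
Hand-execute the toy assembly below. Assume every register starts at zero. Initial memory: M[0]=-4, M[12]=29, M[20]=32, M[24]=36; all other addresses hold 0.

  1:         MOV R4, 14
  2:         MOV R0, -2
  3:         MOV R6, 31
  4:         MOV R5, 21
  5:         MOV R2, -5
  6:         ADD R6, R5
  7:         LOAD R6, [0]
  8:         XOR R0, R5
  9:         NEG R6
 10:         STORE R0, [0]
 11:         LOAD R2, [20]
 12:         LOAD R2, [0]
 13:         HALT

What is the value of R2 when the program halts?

-21

MOV R4, 14 → R4=14
MOV R0, -2 → R0=-2
MOV R6, 31 → R6=31
MOV R5, 21 → R5=21
MOV R2, -5 → R2=-5
ADD R6, R5 → R6=31+21=52
LOAD R6, [0] → R6=M[0]=-4
XOR R0, R5 → R0=(-2)^21=-21
NEG R6 → R6=-(-4)=4
STORE R0, [0] → M[0]=-21
LOAD R2, [20] → R2=M[20]=32
LOAD R2, [0] → R2=M[0]=-21
halt.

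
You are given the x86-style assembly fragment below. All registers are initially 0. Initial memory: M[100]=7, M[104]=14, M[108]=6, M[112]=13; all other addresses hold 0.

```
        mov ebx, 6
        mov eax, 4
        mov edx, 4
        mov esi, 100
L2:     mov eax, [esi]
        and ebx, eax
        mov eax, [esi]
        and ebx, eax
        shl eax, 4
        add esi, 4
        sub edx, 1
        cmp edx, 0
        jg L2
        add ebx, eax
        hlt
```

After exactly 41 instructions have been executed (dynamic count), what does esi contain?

ebx=6
eax=4
edx=4
esi=100
eax=M[100]=7
ebx=6&7=6
eax=M[100]=7
ebx=6&7=6
eax=7<<4=112
esi=100+4=104
edx=4-1=3
cmp edx, 0  (cmp 3,0)
jg L2: taken
eax=M[104]=14
ebx=6&14=6
eax=M[104]=14
ebx=6&14=6
eax=14<<4=224
esi=104+4=108
edx=3-1=2
cmp edx, 0  (cmp 2,0)
jg L2: taken
eax=M[108]=6
ebx=6&6=6
eax=M[108]=6
ebx=6&6=6
eax=6<<4=96
esi=108+4=112
edx=2-1=1
cmp edx, 0  (cmp 1,0)
jg L2: taken
eax=M[112]=13
ebx=6&13=4
eax=M[112]=13
ebx=4&13=4
eax=13<<4=208
esi=112+4=116
edx=1-1=0
cmp edx, 0  (cmp 0,0)
jg L2: not taken
ebx=4+208=212
After step 41: esi = 116.

116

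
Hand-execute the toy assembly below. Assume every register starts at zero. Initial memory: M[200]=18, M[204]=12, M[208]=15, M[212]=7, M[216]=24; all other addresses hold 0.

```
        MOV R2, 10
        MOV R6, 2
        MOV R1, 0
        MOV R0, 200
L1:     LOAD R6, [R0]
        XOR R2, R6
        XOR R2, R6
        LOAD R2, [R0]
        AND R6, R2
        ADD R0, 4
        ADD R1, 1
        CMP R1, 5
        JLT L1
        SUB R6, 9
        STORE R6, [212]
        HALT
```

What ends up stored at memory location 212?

15

MOV R2, 10 → R2=10
MOV R6, 2 → R6=2
MOV R1, 0 → R1=0
MOV R0, 200 → R0=200
LOAD R6, [R0] → R6=M[200]=18
XOR R2, R6 → R2=10^18=24
XOR R2, R6 → R2=24^18=10
LOAD R2, [R0] → R2=M[200]=18
AND R6, R2 → R6=18&18=18
ADD R0, 4 → R0=200+4=204
ADD R1, 1 → R1=0+1=1
CMP R1, 5  (cmp 1,5)
JLT L1: taken
LOAD R6, [R0] → R6=M[204]=12
XOR R2, R6 → R2=18^12=30
XOR R2, R6 → R2=30^12=18
LOAD R2, [R0] → R2=M[204]=12
AND R6, R2 → R6=12&12=12
ADD R0, 4 → R0=204+4=208
ADD R1, 1 → R1=1+1=2
CMP R1, 5  (cmp 2,5)
JLT L1: taken
LOAD R6, [R0] → R6=M[208]=15
XOR R2, R6 → R2=12^15=3
XOR R2, R6 → R2=3^15=12
LOAD R2, [R0] → R2=M[208]=15
AND R6, R2 → R6=15&15=15
ADD R0, 4 → R0=208+4=212
ADD R1, 1 → R1=2+1=3
CMP R1, 5  (cmp 3,5)
JLT L1: taken
LOAD R6, [R0] → R6=M[212]=7
XOR R2, R6 → R2=15^7=8
XOR R2, R6 → R2=8^7=15
LOAD R2, [R0] → R2=M[212]=7
AND R6, R2 → R6=7&7=7
ADD R0, 4 → R0=212+4=216
ADD R1, 1 → R1=3+1=4
CMP R1, 5  (cmp 4,5)
JLT L1: taken
LOAD R6, [R0] → R6=M[216]=24
XOR R2, R6 → R2=7^24=31
XOR R2, R6 → R2=31^24=7
LOAD R2, [R0] → R2=M[216]=24
AND R6, R2 → R6=24&24=24
ADD R0, 4 → R0=216+4=220
ADD R1, 1 → R1=4+1=5
CMP R1, 5  (cmp 5,5)
JLT L1: not taken
SUB R6, 9 → R6=24-9=15
STORE R6, [212] → M[212]=15
halt.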